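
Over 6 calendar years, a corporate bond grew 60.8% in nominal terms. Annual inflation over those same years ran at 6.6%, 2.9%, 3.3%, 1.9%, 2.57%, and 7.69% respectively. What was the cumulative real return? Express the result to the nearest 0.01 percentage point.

Cumulative inflation factor: 1.066 × 1.029 × 1.033 × 1.019 × 1.0257 × 1.0769 ≈ 1.27539.
Nominal growth factor: 1.60800. Real growth factor = 1.60800 / 1.27539 ≈ 1.26079.
Total real return ≈ 26.0791%.

26.08%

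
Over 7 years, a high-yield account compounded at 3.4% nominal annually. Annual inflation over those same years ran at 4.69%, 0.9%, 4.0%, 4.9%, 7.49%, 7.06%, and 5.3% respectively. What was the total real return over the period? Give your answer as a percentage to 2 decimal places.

-9.51%

Cumulative inflation factor: 1.0469 × 1.009 × 1.040 × 1.049 × 1.0749 × 1.0706 × 1.053 ≈ 1.39646.
Nominal growth factor: 1.26370. Real growth factor = 1.26370 / 1.39646 ≈ 0.90493.
Total real return ≈ -9.5070%.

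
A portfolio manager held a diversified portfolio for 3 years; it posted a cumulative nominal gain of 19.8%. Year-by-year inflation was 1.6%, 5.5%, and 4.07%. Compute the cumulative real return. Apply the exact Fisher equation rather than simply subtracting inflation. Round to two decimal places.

Cumulative inflation factor: 1.016 × 1.055 × 1.0407 ≈ 1.11551.
Nominal growth factor: 1.19800. Real growth factor = 1.19800 / 1.11551 ≈ 1.07395.
Total real return ≈ 7.3953%.

7.40%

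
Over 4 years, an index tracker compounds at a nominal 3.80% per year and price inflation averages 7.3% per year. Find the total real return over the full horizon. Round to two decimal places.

-12.42%

The annual real rate is (1+3.80%)/(1+7.3%) − 1 = -3.2619%.
Compounded over 4 years: (1 + -0.032619)^4 − 1 ≈ -0.12423.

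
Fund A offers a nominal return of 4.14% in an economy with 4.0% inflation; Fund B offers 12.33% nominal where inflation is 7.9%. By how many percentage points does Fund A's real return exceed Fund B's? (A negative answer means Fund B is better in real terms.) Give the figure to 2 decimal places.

Fund A real return: 1.0414/1.040 − 1 = 0.135%.
Fund B real return: 1.1233/1.079 − 1 = 4.106%.
Difference: 0.135 − 4.106 = -3.971 pp.

-3.97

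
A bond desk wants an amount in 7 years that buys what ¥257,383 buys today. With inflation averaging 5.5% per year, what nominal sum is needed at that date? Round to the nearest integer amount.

¥374,410

Cumulative price-level factor: (1+5.5%)^7 ≈ 1.4546791611.
Multiplying ¥257,383 by the price-level factor gives the future nominal sum.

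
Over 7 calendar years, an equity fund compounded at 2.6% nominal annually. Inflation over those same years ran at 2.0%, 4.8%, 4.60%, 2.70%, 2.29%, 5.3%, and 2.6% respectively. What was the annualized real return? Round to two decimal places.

Cumulative inflation factor: 1.020 × 1.048 × 1.0460 × 1.0270 × 1.0229 × 1.053 × 1.026 ≈ 1.26903.
Nominal growth factor: 1.19683. Real growth factor = 1.19683 / 1.26903 ≈ 0.94310.
Annualized: 0.94310^(1/7) − 1 ≈ -0.00833.

-0.83%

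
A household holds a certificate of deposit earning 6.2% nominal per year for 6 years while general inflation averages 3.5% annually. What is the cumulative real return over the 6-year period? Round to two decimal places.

16.71%

The annual real rate is (1+6.2%)/(1+3.5%) − 1 = 2.6087%.
Compounded over 6 years: (1 + 0.026087)^6 − 1 ≈ 0.16709.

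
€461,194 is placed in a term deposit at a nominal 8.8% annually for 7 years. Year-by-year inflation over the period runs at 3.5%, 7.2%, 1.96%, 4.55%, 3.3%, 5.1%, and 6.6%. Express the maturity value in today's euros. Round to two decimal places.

€608,046.33

Nominal value at maturity: €461,194 × (1 + 8.8%)^7 ≈ €832,311.54.
Price-level factor over 7 years: 1.035 × 1.072 × 1.0196 × 1.0455 × 1.033 × 1.051 × 1.066 ≈ 1.3688291379.
Dividing the nominal maturity value by the price-level factor gives the value in today's money.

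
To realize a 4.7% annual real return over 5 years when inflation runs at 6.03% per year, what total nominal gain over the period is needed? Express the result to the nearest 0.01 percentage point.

68.61%

Required annual nominal rate: (1+4.7%)(1+6.03%) − 1 = 11.01341%.
Cumulative over 5 years: (1 + 0.1101341)^5 − 1 ≈ 0.68608.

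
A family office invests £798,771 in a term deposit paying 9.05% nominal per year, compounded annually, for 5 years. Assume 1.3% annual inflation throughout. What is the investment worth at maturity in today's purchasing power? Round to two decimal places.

Nominal value at maturity: £798,771 × (1 + 9.05%)^5 ≈ £1,231,829.61.
Price-level factor over 5 years: (1 + 1.3%)^5 ≈ 1.0667121132.
The maturity value deflated by that factor is the answer in today's purchasing power.

£1,154,791.06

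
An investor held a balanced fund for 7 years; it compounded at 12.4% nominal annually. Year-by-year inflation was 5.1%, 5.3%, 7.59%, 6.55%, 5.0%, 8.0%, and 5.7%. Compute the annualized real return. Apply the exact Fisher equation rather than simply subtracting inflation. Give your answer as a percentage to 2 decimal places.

5.87%

Cumulative inflation factor: 1.051 × 1.053 × 1.0759 × 1.0655 × 1.050 × 1.080 × 1.057 ≈ 1.52070.
Nominal growth factor: 2.26654. Real growth factor = 2.26654 / 1.52070 ≈ 1.49046.
Annualized: 1.49046^(1/7) − 1 ≈ 0.05867.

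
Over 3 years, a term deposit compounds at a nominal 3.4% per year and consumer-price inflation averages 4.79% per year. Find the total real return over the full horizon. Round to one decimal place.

-3.9%

The annual real rate is (1+3.4%)/(1+4.79%) − 1 = -1.3265%.
Compounded over 3 years: (1 + -0.013265)^3 − 1 ≈ -0.03927.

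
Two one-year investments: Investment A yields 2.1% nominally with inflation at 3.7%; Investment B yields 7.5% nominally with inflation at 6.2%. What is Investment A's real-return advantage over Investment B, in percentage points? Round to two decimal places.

-2.77

Investment A real return: 1.021/1.037 − 1 = -1.543%.
Investment B real return: 1.075/1.062 − 1 = 1.224%.
Difference: -1.543 − 1.224 = -2.767 pp.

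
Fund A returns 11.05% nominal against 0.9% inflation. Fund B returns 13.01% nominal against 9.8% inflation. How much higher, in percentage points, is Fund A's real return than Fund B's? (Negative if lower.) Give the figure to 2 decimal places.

7.14

Fund A real return: 1.1105/1.009 − 1 = 10.059%.
Fund B real return: 1.1301/1.098 − 1 = 2.923%.
Difference: 10.059 − 2.923 = 7.136 pp.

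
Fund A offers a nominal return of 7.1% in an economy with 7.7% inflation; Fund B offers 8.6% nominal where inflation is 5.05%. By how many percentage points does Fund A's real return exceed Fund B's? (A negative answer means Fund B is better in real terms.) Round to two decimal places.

-3.94

Fund A real return: 1.071/1.077 − 1 = -0.557%.
Fund B real return: 1.086/1.0505 − 1 = 3.379%.
Difference: -0.557 − 3.379 = -3.936 pp.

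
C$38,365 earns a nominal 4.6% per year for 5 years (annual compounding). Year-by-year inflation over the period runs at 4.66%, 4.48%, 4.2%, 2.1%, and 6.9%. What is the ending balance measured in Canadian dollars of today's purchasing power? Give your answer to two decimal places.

C$38,628.56

Nominal value at maturity: C$38,365 × (1 + 4.6%)^5 ≈ C$48,038.96.
Price-level factor over 5 years: 1.0466 × 1.0448 × 1.042 × 1.021 × 1.069 ≈ 1.2436124483.
Dividing the nominal maturity value by the price-level factor gives the value in today's money.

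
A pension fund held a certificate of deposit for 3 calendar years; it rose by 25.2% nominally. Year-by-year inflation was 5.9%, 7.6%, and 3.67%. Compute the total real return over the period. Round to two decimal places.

5.98%

Cumulative inflation factor: 1.059 × 1.076 × 1.0367 ≈ 1.18130.
Nominal growth factor: 1.25200. Real growth factor = 1.25200 / 1.18130 ≈ 1.05985.
Total real return ≈ 5.9847%.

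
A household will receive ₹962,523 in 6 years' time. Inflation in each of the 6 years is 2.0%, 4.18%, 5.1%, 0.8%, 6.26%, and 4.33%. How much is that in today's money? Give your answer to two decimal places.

Price-level factor over 6 years: 1.020 × 1.0418 × 1.051 × 1.008 × 1.0626 × 1.0433 ≈ 1.2480350777.
Purchasing power today: ₹962,523 divided by that factor.

₹771,230.73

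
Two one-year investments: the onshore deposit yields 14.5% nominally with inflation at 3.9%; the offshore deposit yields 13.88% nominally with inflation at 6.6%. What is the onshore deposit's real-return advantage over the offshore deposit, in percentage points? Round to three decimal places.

The onshore deposit real return: 1.145/1.039 − 1 = 10.2021%.
The offshore deposit real return: 1.1388/1.066 − 1 = 6.8293%.
Difference: 10.2021 − 6.8293 = 3.3728 pp.

3.373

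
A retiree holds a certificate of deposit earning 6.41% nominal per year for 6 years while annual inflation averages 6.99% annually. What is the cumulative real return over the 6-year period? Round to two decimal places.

The annual real rate is (1+6.41%)/(1+6.99%) − 1 = -0.5421%.
Compounded over 6 years: (1 + -0.005421)^6 − 1 ≈ -0.03209.

-3.21%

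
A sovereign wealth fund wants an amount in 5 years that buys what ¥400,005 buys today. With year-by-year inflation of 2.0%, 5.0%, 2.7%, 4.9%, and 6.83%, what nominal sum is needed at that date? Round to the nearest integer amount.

¥493,054

Cumulative price-level factor: 1.020 × 1.050 × 1.027 × 1.049 × 1.0683 ≈ 1.2326183563.
Multiplying ¥400,005 by the price-level factor gives the future nominal sum.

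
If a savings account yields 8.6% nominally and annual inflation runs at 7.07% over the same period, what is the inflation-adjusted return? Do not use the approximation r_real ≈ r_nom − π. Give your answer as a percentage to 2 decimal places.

Real return via the Fisher equation: (1 + 8.6%)/(1 + 7.07%) − 1 = 1.086/1.0707 − 1 ≈ 0.01429.

1.43%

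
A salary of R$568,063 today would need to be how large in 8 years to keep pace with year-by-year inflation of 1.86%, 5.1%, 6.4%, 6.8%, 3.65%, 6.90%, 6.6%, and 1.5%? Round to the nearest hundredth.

R$828,487.63

Cumulative price-level factor: 1.0186 × 1.051 × 1.064 × 1.068 × 1.0365 × 1.0690 × 1.066 × 1.015 ≈ 1.4584432241.
Multiplying R$568,063 by the price-level factor gives the future nominal sum.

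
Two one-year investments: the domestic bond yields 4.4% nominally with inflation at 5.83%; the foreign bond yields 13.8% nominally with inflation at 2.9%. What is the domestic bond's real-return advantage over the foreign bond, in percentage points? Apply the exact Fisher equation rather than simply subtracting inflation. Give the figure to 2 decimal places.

The domestic bond real return: 1.044/1.0583 − 1 = -1.351%.
The foreign bond real return: 1.138/1.029 − 1 = 10.593%.
Difference: -1.351 − 10.593 = -11.944 pp.

-11.94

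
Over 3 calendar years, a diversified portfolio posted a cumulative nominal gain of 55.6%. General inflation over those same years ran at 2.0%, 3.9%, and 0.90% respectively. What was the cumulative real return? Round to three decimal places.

Cumulative inflation factor: 1.020 × 1.039 × 1.0090 ≈ 1.06932.
Nominal growth factor: 1.55600. Real growth factor = 1.55600 / 1.06932 ≈ 1.45513.
Total real return ≈ 45.5133%.

45.513%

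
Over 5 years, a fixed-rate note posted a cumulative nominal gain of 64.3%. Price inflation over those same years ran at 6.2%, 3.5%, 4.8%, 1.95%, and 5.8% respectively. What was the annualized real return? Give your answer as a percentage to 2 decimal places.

Cumulative inflation factor: 1.062 × 1.035 × 1.048 × 1.0195 × 1.058 ≈ 1.24251.
Nominal growth factor: 1.64300. Real growth factor = 1.64300 / 1.24251 ≈ 1.32233.
Annualized: 1.32233^(1/5) − 1 ≈ 0.05747.

5.75%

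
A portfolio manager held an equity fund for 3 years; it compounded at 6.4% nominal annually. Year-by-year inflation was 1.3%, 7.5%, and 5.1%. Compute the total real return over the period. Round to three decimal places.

5.246%

Cumulative inflation factor: 1.013 × 1.075 × 1.051 ≈ 1.14451.
Nominal growth factor: 1.20455. Real growth factor = 1.20455 / 1.14451 ≈ 1.05246.
Total real return ≈ 5.2457%.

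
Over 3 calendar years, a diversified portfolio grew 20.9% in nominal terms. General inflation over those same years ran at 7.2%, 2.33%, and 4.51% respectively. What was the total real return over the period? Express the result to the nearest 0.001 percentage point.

Cumulative inflation factor: 1.072 × 1.0233 × 1.0451 ≈ 1.14645.
Nominal growth factor: 1.20900. Real growth factor = 1.20900 / 1.14645 ≈ 1.05456.
Total real return ≈ 5.4559%.

5.456%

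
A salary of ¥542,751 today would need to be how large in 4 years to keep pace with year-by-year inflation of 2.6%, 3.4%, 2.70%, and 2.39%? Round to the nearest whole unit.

¥605,475

Cumulative price-level factor: 1.026 × 1.034 × 1.0270 × 1.0239 ≈ 1.1155675840.
Multiplying ¥542,751 by the price-level factor gives the future nominal sum.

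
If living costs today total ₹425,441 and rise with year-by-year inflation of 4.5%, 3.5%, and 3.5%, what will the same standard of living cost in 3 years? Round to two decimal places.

Cumulative price-level factor: 1.045 × 1.035 × 1.035 = 1.119430125.
The nominal amount required is ₹425,441 scaled up by that factor.

₹476,251.47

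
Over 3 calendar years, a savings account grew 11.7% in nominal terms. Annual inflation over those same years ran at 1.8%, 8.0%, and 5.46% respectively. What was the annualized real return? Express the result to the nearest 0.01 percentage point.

-1.24%

Cumulative inflation factor: 1.018 × 1.080 × 1.0546 ≈ 1.15947.
Nominal growth factor: 1.11700. Real growth factor = 1.11700 / 1.15947 ≈ 0.96337.
Annualized: 0.96337^(1/3) − 1 ≈ -0.01236.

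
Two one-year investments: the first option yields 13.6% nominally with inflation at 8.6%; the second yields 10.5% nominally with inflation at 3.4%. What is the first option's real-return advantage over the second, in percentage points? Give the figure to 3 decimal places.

The first option real return: 1.136/1.086 − 1 = 4.6041%.
The second real return: 1.105/1.034 − 1 = 6.8665%.
Difference: 4.6041 − 6.8665 = -2.2624 pp.

-2.262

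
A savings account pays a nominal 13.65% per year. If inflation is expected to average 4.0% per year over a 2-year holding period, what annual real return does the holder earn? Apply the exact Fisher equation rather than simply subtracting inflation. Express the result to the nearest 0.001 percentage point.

With constant rates the annual real return is the same each year: (1+13.65%)/(1+4.0%) − 1 = 0.09279.

9.279%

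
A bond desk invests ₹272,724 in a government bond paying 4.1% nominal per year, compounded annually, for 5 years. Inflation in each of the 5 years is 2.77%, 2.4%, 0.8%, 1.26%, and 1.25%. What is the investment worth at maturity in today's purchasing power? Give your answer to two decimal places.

₹306,561.21

Nominal value at maturity: ₹272,724 × (1 + 4.1%)^5 ≈ ₹333,408.76.
Price-level factor over 5 years: 1.0277 × 1.024 × 1.008 × 1.0126 × 1.0125 ≈ 1.0875764632.
The maturity value deflated by that factor is the answer in today's purchasing power.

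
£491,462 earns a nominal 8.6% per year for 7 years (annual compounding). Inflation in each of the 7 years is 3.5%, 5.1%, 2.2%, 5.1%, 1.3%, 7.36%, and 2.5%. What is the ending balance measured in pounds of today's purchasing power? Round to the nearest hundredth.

£672,242.91

Nominal value at maturity: £491,462 × (1 + 8.6%)^7 ≈ £875,585.82.
Price-level factor over 7 years: 1.035 × 1.051 × 1.022 × 1.051 × 1.013 × 1.0736 × 1.025 ≈ 1.3024842825.
The maturity value deflated by that factor is the answer in today's purchasing power.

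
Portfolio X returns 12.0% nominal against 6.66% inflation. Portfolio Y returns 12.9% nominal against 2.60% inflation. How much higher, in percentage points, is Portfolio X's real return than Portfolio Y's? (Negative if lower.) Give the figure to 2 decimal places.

-5.03

Portfolio X real return: 1.120/1.0666 − 1 = 5.007%.
Portfolio Y real return: 1.129/1.0260 − 1 = 10.039%.
Difference: 5.007 − 10.039 = -5.032 pp.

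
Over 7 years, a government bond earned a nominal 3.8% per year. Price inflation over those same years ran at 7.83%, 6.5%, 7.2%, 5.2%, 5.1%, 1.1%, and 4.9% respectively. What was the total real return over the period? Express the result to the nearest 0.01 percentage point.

-10.06%

Cumulative inflation factor: 1.0783 × 1.065 × 1.072 × 1.052 × 1.051 × 1.011 × 1.049 ≈ 1.44354.
Nominal growth factor: 1.29832. Real growth factor = 1.29832 / 1.44354 ≈ 0.89940.
Total real return ≈ -10.0601%.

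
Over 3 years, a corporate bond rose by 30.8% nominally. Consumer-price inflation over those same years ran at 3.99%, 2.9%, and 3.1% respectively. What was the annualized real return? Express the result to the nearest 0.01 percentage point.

5.84%

Cumulative inflation factor: 1.0399 × 1.029 × 1.031 ≈ 1.10323.
Nominal growth factor: 1.30800. Real growth factor = 1.30800 / 1.10323 ≈ 1.18561.
Annualized: 1.18561^(1/3) − 1 ≈ 0.05839.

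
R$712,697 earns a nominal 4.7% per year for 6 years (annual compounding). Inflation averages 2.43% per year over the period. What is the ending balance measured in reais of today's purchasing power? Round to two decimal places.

Nominal value at maturity: R$712,697 × (1 + 4.7%)^6 ≈ R$938,825.81.
Price-level factor over 6 years: (1 + 2.43%)^6 ≈ 1.1549496094.
The maturity value deflated by that factor is the answer in today's purchasing power.

R$812,871.66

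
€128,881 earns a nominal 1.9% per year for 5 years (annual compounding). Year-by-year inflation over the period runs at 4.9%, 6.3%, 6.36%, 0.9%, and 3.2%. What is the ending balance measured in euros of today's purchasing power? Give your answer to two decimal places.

Nominal value at maturity: €128,881 × (1 + 1.9%)^5 ≈ €141,598.88.
Price-level factor over 5 years: 1.049 × 1.063 × 1.0636 × 1.009 × 1.032 ≈ 1.2349743709.
The maturity value deflated by that factor is the answer in today's purchasing power.

€114,657.34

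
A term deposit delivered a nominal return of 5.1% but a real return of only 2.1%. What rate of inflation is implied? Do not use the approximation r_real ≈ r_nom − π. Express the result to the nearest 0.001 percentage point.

2.938%

From (1+r_nom) = (1+r_real)(1+π), we get 1+π = (1 + 5.1%)/(1 + 2.1%) = 1.051/1.021 ≈ 1.02938.
So π ≈ 2.9383%.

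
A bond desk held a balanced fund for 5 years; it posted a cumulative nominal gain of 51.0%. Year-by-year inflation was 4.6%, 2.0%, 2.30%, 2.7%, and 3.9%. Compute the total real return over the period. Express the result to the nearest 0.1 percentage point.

29.7%

Cumulative inflation factor: 1.046 × 1.020 × 1.0230 × 1.027 × 1.039 ≈ 1.16464.
Nominal growth factor: 1.51000. Real growth factor = 1.51000 / 1.16464 ≈ 1.29653.
Total real return ≈ 29.6533%.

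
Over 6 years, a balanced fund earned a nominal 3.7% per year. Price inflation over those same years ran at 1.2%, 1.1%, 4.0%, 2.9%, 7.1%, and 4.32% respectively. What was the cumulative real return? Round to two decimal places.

Cumulative inflation factor: 1.012 × 1.011 × 1.040 × 1.029 × 1.071 × 1.0432 ≈ 1.22331.
Nominal growth factor: 1.24358. Real growth factor = 1.24358 / 1.22331 ≈ 1.01656.
Total real return ≈ 1.6565%.

1.66%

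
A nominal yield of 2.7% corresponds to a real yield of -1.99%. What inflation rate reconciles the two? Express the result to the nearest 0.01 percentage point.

From (1+r_nom) = (1+r_real)(1+π), we get 1+π = (1 + 2.7%)/(1 − 1.99%) = 1.027/0.9801 ≈ 1.04785.
So π ≈ 4.7852%.

4.79%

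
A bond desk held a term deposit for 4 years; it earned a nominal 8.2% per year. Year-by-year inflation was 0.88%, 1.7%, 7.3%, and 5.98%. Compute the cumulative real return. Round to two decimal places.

17.48%

Cumulative inflation factor: 1.0088 × 1.017 × 1.073 × 1.0598 ≈ 1.16667.
Nominal growth factor: 1.37059. Real growth factor = 1.37059 / 1.16667 ≈ 1.17479.
Total real return ≈ 17.4788%.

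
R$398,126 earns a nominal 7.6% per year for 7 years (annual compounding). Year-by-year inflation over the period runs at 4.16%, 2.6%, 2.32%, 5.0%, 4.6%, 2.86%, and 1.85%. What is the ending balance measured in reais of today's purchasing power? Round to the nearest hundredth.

Nominal value at maturity: R$398,126 × (1 + 7.6%)^7 ≈ R$664,823.62.
Price-level factor over 7 years: 1.0416 × 1.026 × 1.0232 × 1.050 × 1.046 × 1.0286 × 1.0185 ≈ 1.2581644226.
Dividing the nominal maturity value by the price-level factor gives the value in today's money.

R$528,407.58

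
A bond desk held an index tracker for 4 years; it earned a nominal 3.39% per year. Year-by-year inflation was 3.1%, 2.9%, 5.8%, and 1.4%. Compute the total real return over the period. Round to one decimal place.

Cumulative inflation factor: 1.031 × 1.029 × 1.058 × 1.014 ≈ 1.13815.
Nominal growth factor: 1.14265. Real growth factor = 1.14265 / 1.13815 ≈ 1.00396.
Total real return ≈ 0.3960%.

0.4%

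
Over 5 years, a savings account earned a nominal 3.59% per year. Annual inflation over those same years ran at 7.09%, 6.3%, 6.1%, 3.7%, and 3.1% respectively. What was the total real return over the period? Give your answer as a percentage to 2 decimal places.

Cumulative inflation factor: 1.0709 × 1.063 × 1.061 × 1.037 × 1.031 ≈ 1.29132.
Nominal growth factor: 1.19286. Real growth factor = 1.19286 / 1.29132 ≈ 0.92375.
Total real return ≈ -7.6251%.

-7.63%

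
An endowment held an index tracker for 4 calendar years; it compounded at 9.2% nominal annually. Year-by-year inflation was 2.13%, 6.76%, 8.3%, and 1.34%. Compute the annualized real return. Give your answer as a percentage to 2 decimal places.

Cumulative inflation factor: 1.0213 × 1.0676 × 1.083 × 1.0134 ≈ 1.19666.
Nominal growth factor: 1.42197. Real growth factor = 1.42197 / 1.19666 ≈ 1.18828.
Annualized: 1.18828^(1/4) − 1 ≈ 0.04407.

4.41%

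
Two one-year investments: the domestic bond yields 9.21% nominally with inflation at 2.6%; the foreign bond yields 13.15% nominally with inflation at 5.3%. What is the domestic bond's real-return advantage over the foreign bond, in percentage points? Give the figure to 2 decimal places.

The domestic bond real return: 1.0921/1.026 − 1 = 6.442%.
The foreign bond real return: 1.1315/1.053 − 1 = 7.455%.
Difference: 6.442 − 7.455 = -1.013 pp.

-1.01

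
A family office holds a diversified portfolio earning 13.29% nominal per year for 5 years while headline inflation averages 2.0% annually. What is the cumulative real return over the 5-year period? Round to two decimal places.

69.03%

The annual real rate is (1+13.29%)/(1+2.0%) − 1 = 11.0686%.
Compounded over 5 years: (1 + 0.110686)^5 − 1 ≈ 0.69027.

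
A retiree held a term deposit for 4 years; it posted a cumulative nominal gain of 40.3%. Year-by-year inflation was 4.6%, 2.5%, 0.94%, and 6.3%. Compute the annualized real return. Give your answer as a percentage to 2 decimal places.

Cumulative inflation factor: 1.046 × 1.025 × 1.0094 × 1.063 ≈ 1.15041.
Nominal growth factor: 1.40300. Real growth factor = 1.40300 / 1.15041 ≈ 1.21957.
Annualized: 1.21957^(1/4) − 1 ≈ 0.05088.

5.09%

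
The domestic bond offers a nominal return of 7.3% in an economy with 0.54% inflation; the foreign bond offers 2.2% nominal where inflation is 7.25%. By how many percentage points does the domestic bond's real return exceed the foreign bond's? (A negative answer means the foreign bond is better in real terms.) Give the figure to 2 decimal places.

11.43

The domestic bond real return: 1.073/1.0054 − 1 = 6.724%.
The foreign bond real return: 1.022/1.0725 − 1 = -4.709%.
Difference: 6.724 − (-4.709) = 11.433 pp.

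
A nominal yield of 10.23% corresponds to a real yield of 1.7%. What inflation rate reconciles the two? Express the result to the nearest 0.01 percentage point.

From (1+r_nom) = (1+r_real)(1+π), we get 1+π = (1 + 10.23%)/(1 + 1.7%) = 1.1023/1.017 ≈ 1.08387.
So π ≈ 8.3874%.

8.39%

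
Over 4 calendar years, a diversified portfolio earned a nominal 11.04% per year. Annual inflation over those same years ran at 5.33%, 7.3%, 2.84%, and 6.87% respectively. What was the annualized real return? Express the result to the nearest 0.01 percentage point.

5.18%

Cumulative inflation factor: 1.0533 × 1.073 × 1.0284 × 1.0687 ≈ 1.24214.
Nominal growth factor: 1.52026. Real growth factor = 1.52026 / 1.24214 ≈ 1.22391.
Annualized: 1.22391^(1/4) − 1 ≈ 0.05181.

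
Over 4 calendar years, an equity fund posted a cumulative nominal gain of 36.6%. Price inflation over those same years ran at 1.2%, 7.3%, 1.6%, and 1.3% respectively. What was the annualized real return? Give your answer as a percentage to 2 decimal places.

Cumulative inflation factor: 1.012 × 1.073 × 1.016 × 1.013 ≈ 1.11759.
Nominal growth factor: 1.36600. Real growth factor = 1.36600 / 1.11759 ≈ 1.22227.
Annualized: 1.22227^(1/4) − 1 ≈ 0.05146.

5.15%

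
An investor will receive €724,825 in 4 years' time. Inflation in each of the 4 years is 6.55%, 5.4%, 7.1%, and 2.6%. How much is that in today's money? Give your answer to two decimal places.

Price-level factor over 4 years: 1.0655 × 1.054 × 1.071 × 1.026 ≈ 1.2340447153.
Purchasing power today: €724,825 divided by that factor.

€587,357.16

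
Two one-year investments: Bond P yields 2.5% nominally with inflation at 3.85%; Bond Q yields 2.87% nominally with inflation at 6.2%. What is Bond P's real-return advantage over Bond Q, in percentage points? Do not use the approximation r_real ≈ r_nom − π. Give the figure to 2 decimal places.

Bond P real return: 1.025/1.0385 − 1 = -1.300%.
Bond Q real return: 1.0287/1.062 − 1 = -3.136%.
Difference: -1.300 − (-3.136) = 1.836 pp.

1.84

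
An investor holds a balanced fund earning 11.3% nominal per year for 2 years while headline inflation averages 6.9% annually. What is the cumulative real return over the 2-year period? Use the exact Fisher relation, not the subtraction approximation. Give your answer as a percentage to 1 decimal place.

The annual real rate is (1+11.3%)/(1+6.9%) − 1 = 4.1160%.
Compounded over 2 years: (1 + 0.041160)^2 − 1 ≈ 0.08401.

8.4%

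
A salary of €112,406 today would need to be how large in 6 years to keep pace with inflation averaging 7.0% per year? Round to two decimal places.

€168,691.10

Cumulative price-level factor: (1+7.0%)^6 ≈ 1.5007303518.
Multiplying €112,406 by the price-level factor gives the future nominal sum.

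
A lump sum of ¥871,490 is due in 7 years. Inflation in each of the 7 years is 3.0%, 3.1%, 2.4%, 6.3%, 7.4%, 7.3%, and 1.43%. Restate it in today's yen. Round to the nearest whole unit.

Price-level factor over 7 years: 1.030 × 1.031 × 1.024 × 1.063 × 1.074 × 1.073 × 1.0143 ≈ 1.3511374759.
Purchasing power today: ¥871,490 divided by that factor.

¥645,005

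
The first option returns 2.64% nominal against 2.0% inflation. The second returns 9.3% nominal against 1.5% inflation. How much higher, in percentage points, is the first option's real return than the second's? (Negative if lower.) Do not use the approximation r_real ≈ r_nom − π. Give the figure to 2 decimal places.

-7.06

The first option real return: 1.0264/1.020 − 1 = 0.627%.
The second real return: 1.093/1.015 − 1 = 7.685%.
Difference: 0.627 − 7.685 = -7.058 pp.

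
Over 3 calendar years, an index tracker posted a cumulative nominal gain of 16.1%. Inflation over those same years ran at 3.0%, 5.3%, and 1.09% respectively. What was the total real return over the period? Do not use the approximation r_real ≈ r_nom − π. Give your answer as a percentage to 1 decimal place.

Cumulative inflation factor: 1.030 × 1.053 × 1.0109 ≈ 1.09641.
Nominal growth factor: 1.16100. Real growth factor = 1.16100 / 1.09641 ≈ 1.05891.
Total real return ≈ 5.8908%.

5.9%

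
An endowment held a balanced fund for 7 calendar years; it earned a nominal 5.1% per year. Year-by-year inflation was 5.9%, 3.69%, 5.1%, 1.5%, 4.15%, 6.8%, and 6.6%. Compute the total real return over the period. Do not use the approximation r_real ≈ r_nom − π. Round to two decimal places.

Cumulative inflation factor: 1.059 × 1.0369 × 1.051 × 1.015 × 1.0415 × 1.068 × 1.066 ≈ 1.38896.
Nominal growth factor: 1.41651. Real growth factor = 1.41651 / 1.38896 ≈ 1.01983.
Total real return ≈ 1.9834%.

1.98%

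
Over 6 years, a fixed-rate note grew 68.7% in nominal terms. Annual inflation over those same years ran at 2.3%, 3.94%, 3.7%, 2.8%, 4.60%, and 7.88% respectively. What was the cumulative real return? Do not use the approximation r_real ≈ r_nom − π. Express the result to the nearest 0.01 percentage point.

Cumulative inflation factor: 1.023 × 1.0394 × 1.037 × 1.028 × 1.0460 × 1.0788 ≈ 1.27910.
Nominal growth factor: 1.68700. Real growth factor = 1.68700 / 1.27910 ≈ 1.31890.
Total real return ≈ 31.8901%.

31.89%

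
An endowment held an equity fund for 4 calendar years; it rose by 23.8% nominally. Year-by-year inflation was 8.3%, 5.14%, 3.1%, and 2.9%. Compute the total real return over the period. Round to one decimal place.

2.5%

Cumulative inflation factor: 1.083 × 1.0514 × 1.031 × 1.029 ≈ 1.20801.
Nominal growth factor: 1.23800. Real growth factor = 1.23800 / 1.20801 ≈ 1.02483.
Total real return ≈ 2.4826%.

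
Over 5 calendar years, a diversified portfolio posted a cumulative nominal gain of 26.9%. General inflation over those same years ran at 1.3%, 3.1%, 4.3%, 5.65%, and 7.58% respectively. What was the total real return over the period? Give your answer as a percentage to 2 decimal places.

2.50%

Cumulative inflation factor: 1.013 × 1.031 × 1.043 × 1.0565 × 1.0758 ≈ 1.23809.
Nominal growth factor: 1.26900. Real growth factor = 1.26900 / 1.23809 ≈ 1.02496.
Total real return ≈ 2.4963%.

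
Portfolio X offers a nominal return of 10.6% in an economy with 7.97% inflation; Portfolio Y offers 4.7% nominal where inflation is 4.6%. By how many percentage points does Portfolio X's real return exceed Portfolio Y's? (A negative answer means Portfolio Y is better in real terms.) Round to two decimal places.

2.34

Portfolio X real return: 1.106/1.0797 − 1 = 2.436%.
Portfolio Y real return: 1.047/1.046 − 1 = 0.096%.
Difference: 2.436 − 0.096 = 2.340 pp.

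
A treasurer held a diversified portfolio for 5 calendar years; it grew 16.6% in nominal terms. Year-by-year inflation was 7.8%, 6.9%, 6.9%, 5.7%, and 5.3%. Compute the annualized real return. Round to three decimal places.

Cumulative inflation factor: 1.078 × 1.069 × 1.069 × 1.057 × 1.053 ≈ 1.37113.
Nominal growth factor: 1.16600. Real growth factor = 1.16600 / 1.37113 ≈ 0.85040.
Annualized: 0.85040^(1/5) − 1 ≈ -0.03189.

-3.189%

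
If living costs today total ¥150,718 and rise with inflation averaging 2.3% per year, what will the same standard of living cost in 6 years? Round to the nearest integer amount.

¥172,750

Cumulative price-level factor: (1+2.3%)^6 ≈ 1.1461825764.
Multiplying ¥150,718 by the price-level factor gives the future nominal sum.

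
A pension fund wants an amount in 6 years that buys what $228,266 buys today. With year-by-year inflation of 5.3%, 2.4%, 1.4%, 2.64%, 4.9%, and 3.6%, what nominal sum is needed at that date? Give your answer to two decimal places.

$278,393.70

Cumulative price-level factor: 1.053 × 1.024 × 1.014 × 1.0264 × 1.049 × 1.036 ≈ 1.2196021177.
Multiplying $228,266 by the price-level factor gives the future nominal sum.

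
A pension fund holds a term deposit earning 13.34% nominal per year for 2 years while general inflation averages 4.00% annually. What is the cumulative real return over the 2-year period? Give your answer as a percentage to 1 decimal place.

18.8%

The annual real rate is (1+13.34%)/(1+4.00%) − 1 = 8.9808%.
Compounded over 2 years: (1 + 0.089808)^2 − 1 ≈ 0.18768.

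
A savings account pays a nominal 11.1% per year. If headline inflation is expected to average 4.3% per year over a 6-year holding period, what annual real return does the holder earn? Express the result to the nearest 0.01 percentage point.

With constant rates the annual real return is the same each year: (1+11.1%)/(1+4.3%) − 1 = 0.06520.

6.52%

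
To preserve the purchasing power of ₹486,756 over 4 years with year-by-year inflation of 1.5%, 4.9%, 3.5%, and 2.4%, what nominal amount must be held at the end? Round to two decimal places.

₹549,279.20

Cumulative price-level factor: 1.015 × 1.049 × 1.035 × 1.024 = 1.1284487424.
The nominal amount required is ₹486,756 scaled up by that factor.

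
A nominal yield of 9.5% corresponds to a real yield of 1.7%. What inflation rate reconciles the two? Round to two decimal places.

From (1+r_nom) = (1+r_real)(1+π), we get 1+π = (1 + 9.5%)/(1 + 1.7%) = 1.095/1.017 ≈ 1.07670.
So π ≈ 7.6696%.

7.67%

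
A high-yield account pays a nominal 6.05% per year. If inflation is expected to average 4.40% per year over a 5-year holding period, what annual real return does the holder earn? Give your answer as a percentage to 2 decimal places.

1.58%

With constant rates the annual real return is the same each year: (1+6.05%)/(1+4.40%) − 1 = 0.01580.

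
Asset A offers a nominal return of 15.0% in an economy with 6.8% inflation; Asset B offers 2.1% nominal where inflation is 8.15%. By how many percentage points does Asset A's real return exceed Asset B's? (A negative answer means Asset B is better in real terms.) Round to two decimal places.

Asset A real return: 1.150/1.068 − 1 = 7.678%.
Asset B real return: 1.021/1.0815 − 1 = -5.594%.
Difference: 7.678 − (-5.594) = 13.272 pp.

13.27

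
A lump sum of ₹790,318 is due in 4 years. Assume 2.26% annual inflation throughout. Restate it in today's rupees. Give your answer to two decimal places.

₹722,734.39

Price-level factor over 4 years: (1 + 2.26%)^4 ≈ 1.0935109936.
Purchasing power today: ₹790,318 divided by that factor.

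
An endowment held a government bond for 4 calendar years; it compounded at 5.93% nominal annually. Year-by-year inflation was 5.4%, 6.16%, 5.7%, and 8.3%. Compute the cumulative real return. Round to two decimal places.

Cumulative inflation factor: 1.054 × 1.0616 × 1.057 × 1.083 ≈ 1.28087.
Nominal growth factor: 1.25915. Real growth factor = 1.25915 / 1.28087 ≈ 0.98304.
Total real return ≈ -1.6961%.

-1.70%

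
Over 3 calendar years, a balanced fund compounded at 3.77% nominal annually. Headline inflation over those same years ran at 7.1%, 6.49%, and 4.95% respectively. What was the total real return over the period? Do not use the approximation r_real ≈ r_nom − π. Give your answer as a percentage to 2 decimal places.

-6.65%

Cumulative inflation factor: 1.071 × 1.0649 × 1.0495 ≈ 1.19696.
Nominal growth factor: 1.11742. Real growth factor = 1.11742 / 1.19696 ≈ 0.93354.
Total real return ≈ -6.6456%.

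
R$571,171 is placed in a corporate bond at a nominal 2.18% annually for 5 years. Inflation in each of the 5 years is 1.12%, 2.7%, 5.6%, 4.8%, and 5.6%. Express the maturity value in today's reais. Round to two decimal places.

Nominal value at maturity: R$571,171 × (1 + 2.18%)^5 ≈ R$636,202.89.
Price-level factor over 5 years: 1.0112 × 1.027 × 1.056 × 1.048 × 1.056 ≈ 1.2136588401.
Dividing the nominal maturity value by the price-level factor gives the value in today's money.

R$524,202.41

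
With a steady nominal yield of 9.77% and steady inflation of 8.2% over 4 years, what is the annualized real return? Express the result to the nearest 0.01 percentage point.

1.45%

With constant rates the annual real return is the same each year: (1+9.77%)/(1+8.2%) − 1 = 0.01451.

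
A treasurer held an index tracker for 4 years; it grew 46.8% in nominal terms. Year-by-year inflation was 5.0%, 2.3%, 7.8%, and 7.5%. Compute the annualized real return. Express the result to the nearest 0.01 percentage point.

4.21%

Cumulative inflation factor: 1.050 × 1.023 × 1.078 × 1.075 ≈ 1.24478.
Nominal growth factor: 1.46800. Real growth factor = 1.46800 / 1.24478 ≈ 1.17933.
Annualized: 1.17933^(1/4) − 1 ≈ 0.04210.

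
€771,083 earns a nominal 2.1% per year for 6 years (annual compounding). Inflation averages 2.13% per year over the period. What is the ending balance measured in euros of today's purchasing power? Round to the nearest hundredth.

€769,724.99

Nominal value at maturity: €771,083 × (1 + 2.1%)^6 ≈ €873,485.26.
Price-level factor over 6 years: (1 + 2.13%)^6 ≈ 1.1348017359.
The maturity value deflated by that factor is the answer in today's purchasing power.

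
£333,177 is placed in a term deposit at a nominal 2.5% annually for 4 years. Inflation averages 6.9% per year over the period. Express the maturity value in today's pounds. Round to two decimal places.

£281,617.51

Nominal value at maturity: £333,177 × (1 + 2.5%)^4 ≈ £367,765.07.
Price-level factor over 4 years: (1 + 6.9%)^4 ≈ 1.3059027031.
The maturity value deflated by that factor is the answer in today's purchasing power.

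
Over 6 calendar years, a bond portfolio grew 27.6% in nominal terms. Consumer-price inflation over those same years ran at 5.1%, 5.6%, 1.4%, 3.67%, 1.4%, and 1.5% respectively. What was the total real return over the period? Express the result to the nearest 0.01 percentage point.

Cumulative inflation factor: 1.051 × 1.056 × 1.014 × 1.0367 × 1.014 × 1.015 ≈ 1.20078.
Nominal growth factor: 1.27600. Real growth factor = 1.27600 / 1.20078 ≈ 1.06265.
Total real return ≈ 6.2647%.

6.26%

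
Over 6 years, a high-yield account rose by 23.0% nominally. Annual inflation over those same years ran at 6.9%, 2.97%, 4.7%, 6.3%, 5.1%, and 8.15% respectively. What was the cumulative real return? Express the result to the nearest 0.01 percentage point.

-11.67%

Cumulative inflation factor: 1.069 × 1.0297 × 1.047 × 1.063 × 1.051 × 1.0815 ≈ 1.39251.
Nominal growth factor: 1.23000. Real growth factor = 1.23000 / 1.39251 ≈ 0.88330.
Total real return ≈ -11.6701%.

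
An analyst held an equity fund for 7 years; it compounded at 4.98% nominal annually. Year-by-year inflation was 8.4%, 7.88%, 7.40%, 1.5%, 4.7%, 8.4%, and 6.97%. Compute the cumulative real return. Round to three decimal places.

Cumulative inflation factor: 1.084 × 1.0788 × 1.0740 × 1.015 × 1.047 × 1.084 × 1.0697 ≈ 1.54767.
Nominal growth factor: 1.40523. Real growth factor = 1.40523 / 1.54767 ≈ 0.90796.
Total real return ≈ -9.2038%.

-9.204%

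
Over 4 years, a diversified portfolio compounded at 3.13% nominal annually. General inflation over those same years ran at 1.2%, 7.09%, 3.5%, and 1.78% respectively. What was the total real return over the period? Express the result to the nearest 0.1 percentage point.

-0.9%

Cumulative inflation factor: 1.012 × 1.0709 × 1.035 × 1.0178 ≈ 1.14165.
Nominal growth factor: 1.13120. Real growth factor = 1.13120 / 1.14165 ≈ 0.99085.
Total real return ≈ -0.9150%.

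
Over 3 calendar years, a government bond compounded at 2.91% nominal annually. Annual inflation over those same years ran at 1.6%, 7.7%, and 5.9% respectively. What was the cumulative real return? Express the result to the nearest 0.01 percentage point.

Cumulative inflation factor: 1.016 × 1.077 × 1.059 ≈ 1.15879.
Nominal growth factor: 1.08987. Real growth factor = 1.08987 / 1.15879 ≈ 0.94052.
Total real return ≈ -5.9481%.

-5.95%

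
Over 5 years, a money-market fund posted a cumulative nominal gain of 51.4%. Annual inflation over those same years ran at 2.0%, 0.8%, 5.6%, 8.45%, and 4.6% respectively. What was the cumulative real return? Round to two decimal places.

Cumulative inflation factor: 1.020 × 1.008 × 1.056 × 1.0845 × 1.046 ≈ 1.23165.
Nominal growth factor: 1.51400. Real growth factor = 1.51400 / 1.23165 ≈ 1.22925.
Total real return ≈ 22.9249%.

22.92%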